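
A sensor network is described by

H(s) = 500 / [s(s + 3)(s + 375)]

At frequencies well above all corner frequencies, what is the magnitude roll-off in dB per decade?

Each pole contributes −20 dB/decade at high frequency; each zero contributes +20 dB/decade.
Net: 0 zero(s) − 3 pole(s) → -60 dB/decade.

-60 dB/decade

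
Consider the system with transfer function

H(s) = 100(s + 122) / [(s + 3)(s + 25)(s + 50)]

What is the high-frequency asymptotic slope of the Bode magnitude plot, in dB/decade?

-40 dB/decade

Each pole contributes −20 dB/decade at high frequency; each zero contributes +20 dB/decade.
Net: 1 zero(s) − 3 pole(s) → -40 dB/decade.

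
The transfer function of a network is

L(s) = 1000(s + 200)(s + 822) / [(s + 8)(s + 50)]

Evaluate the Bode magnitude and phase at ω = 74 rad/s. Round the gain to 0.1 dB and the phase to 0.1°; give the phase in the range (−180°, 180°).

88.5 dB, -114.3°

At s = jω = j74:
zero (s+200): 200 + j74 → |·| = √(200²+74²) = √45476 ≈ 213.25, ∠ = arctan(74/200) ≈ 20.30°
zero (s+822): 822 + j74 → |·| = √(822²+74²) = √681160 ≈ 825.32, ∠ = arctan(74/822) ≈ 5.14°
pole (s+8): 8 + j74 → |·| = √(8²+74²) = √5540 ≈ 74.431, ∠ = arctan(74/8) ≈ 83.83°
pole (s+50): 50 + j74 → |·| = √(50²+74²) = √7976 ≈ 89.308, ∠ = arctan(74/50) ≈ 55.95°
|L| = 1000 · 1.76e+05 / 6647.3 ≈ 26477
Gain = 20 log₁₀(26477) ≈ 88.46 dB
∠L = 25.44° − 139.78° = -114.34°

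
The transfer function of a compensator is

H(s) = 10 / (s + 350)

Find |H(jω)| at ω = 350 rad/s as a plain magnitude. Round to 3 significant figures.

Substitute s = j350:
Numerator: 10 = 10 + j0
Denominator: (j350) + 350 = 350 + j350
|N| = √(10² + 0²) ≈ 10, ∠N ≈ 0.00°
|D| = √(350² + 350²) ≈ 494.97, ∠D ≈ 45.00°
|H| = 10 / 494.97 ≈ 0.020203

0.0202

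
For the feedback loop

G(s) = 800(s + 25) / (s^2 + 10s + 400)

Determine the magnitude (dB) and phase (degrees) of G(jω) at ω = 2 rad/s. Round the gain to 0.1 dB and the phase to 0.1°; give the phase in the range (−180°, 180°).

34.1 dB, 1.7°

At s = jω = j2:
zero (s+25): 25 + j2 → |·| = √(25²+2²) = √629 ≈ 25.08, ∠ = arctan(2/25) ≈ 4.57°
quadratic: (j2)² + 10·j2 + 400 = 396 + j20 → |·| ≈ 396.5, ∠ ≈ 2.89°
|G| = 800 · 25.08 / 396.5 ≈ 50.603
Gain = 20 log₁₀(50.603) ≈ 34.08 dB
∠G = 4.57° − 2.89° = 1.68°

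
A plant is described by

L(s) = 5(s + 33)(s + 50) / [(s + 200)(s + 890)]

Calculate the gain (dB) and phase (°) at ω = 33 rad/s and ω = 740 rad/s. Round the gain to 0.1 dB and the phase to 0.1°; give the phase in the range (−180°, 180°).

ω = 33: -22.2 dB, 66.9°; ω = 740: 9.8 dB, 59.0°

At s = jω = j33:
zero (s+33): 33 + j33 → |·| = √(33²+33²) = √2178 ≈ 46.669, ∠ = arctan(33/33) ≈ 45.00°
zero (s+50): 50 + j33 → |·| = √(50²+33²) = √3589 ≈ 59.908, ∠ = arctan(33/50) ≈ 33.42°
pole (s+200): 200 + j33 → |·| = √(200²+33²) = √41089 ≈ 202.7, ∠ = arctan(33/200) ≈ 9.37°
pole (s+890): 890 + j33 → |·| = √(890²+33²) = √793189 ≈ 890.61, ∠ = arctan(33/890) ≈ 2.12°
|L| = 5 · 2795.8 / 1.8053e+05 ≈ 0.077433
Gain = 20 log₁₀(0.077433) ≈ -22.22 dB
∠L = 78.42° − 11.49° = 66.93°

At s = jω = j740:
zero (s+33): 33 + j740 → |·| = √(33²+740²) = √548689 ≈ 740.74, ∠ = arctan(740/33) ≈ 87.45°
zero (s+50): 50 + j740 → |·| = √(50²+740²) = √550100 ≈ 741.69, ∠ = arctan(740/50) ≈ 86.13°
pole (s+200): 200 + j740 → |·| = √(200²+740²) = √587600 ≈ 766.55, ∠ = arctan(740/200) ≈ 74.88°
pole (s+890): 890 + j740 → |·| = √(890²+740²) = √1339700 ≈ 1157.5, ∠ = arctan(740/890) ≈ 39.74°
|L| = 5 · 5.494e+05 / 8.8728e+05 ≈ 3.096
Gain = 20 log₁₀(3.096) ≈ 9.82 dB
∠L = 173.58° − 114.62° = 58.96°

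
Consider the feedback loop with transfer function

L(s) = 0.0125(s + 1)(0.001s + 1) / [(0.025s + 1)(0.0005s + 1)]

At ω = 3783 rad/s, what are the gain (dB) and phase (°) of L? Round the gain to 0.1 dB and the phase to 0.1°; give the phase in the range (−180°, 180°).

At ω = 3783 rad/s:
zero (1 + j3783·1) = 1 + j3783 → |·| ≈ 3783, ∠ ≈ 89.98°
zero (1 + j3783·0.001) = 1 + j3.783 → |·| ≈ 3.9129, ∠ ≈ 75.19°
pole (1 + j3783·0.025) = 1 + j94.575 → |·| ≈ 94.58, ∠ ≈ 89.39°
pole (1 + j3783·0.0005) = 1 + j1.8915 → |·| ≈ 2.1396, ∠ ≈ 62.14°
|L| = 0.0125 · 3783 · 3.9129 / (94.58 · 2.1396) ≈ 0.91435
Gain = 20 log₁₀(0.91435) ≈ -0.78 dB
∠L = (89.98° + 75.19°) − (89.39° + 62.14°) = 13.64°

-0.8 dB, 13.6°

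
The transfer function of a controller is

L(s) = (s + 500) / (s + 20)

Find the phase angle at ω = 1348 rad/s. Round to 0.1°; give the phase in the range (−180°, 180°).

-19.5°

Substitute s = j1348:
Numerator: (j1348) + 500 = 500 + j1348
Denominator: (j1348) + 20 = 20 + j1348
|N| = √(500² + 1348²) ≈ 1437.7, ∠N ≈ 69.65°
|D| = √(20² + 1348²) ≈ 1348.1, ∠D ≈ 89.15°
∠L = 69.65° − 89.15° = -19.50°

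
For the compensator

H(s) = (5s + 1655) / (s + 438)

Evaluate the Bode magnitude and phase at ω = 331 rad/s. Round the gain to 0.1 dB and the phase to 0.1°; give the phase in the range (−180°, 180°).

Substitute s = j331:
Numerator: 5(j331) + 1655 = 1655 + j1655
Denominator: (j331) + 438 = 438 + j331
|N| = √(1655² + 1655²) ≈ 2340.5, ∠N ≈ 45.00°
|D| = √(438² + 331²) ≈ 549, ∠D ≈ 37.08°
|H| = 2340.5 / 549 ≈ 4.2632
Gain = 20 log₁₀(4.2632) ≈ 12.59 dB
∠H = 45.00° − 37.08° = 7.92°

12.6 dB, 7.9°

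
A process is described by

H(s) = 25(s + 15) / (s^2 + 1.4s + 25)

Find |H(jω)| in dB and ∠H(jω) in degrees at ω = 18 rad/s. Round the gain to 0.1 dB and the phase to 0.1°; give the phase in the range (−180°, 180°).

At s = jω = j18:
zero (s+15): 15 + j18 → |·| = √(15²+18²) = √549 ≈ 23.431, ∠ = arctan(18/15) ≈ 50.19°
quadratic: (j18)² + 1.4·j18 + 25 = -299 + j25.2 → |·| ≈ 300.06, ∠ ≈ 175.18°
|H| = 25 · 23.431 / 300.06 ≈ 1.9522
Gain = 20 log₁₀(1.9522) ≈ 5.81 dB
∠H = 50.19° − 175.18° = -124.99°

5.8 dB, -125.0°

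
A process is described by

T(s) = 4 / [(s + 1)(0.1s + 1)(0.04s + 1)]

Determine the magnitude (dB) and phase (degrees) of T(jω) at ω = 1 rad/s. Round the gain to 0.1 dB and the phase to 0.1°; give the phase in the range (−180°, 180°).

At ω = 1 rad/s:
pole (1 + j1·1) = 1 + j1 → |·| ≈ 1.4142, ∠ ≈ 45.00°
pole (1 + j1·0.1) = 1 + j0.1 → |·| ≈ 1.005, ∠ ≈ 5.71°
pole (1 + j1·0.04) = 1 + j0.04 → |·| ≈ 1.0008, ∠ ≈ 2.29°
|T| = 4 · 1 / (1.4142 · 1.005 · 1.0008) ≈ 2.8121
Gain = 20 log₁₀(2.8121) ≈ 8.98 dB
∠T = (0°) − (45.00° + 5.71° + 2.29°) = -53.00°

9.0 dB, -53.0°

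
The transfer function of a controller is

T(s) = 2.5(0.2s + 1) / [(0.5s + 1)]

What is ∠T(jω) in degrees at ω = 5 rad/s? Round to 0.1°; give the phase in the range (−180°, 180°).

At ω = 5 rad/s:
zero (1 + j5·0.2) = 1 + j1 → |·| ≈ 1.4142, ∠ ≈ 45.00°
pole (1 + j5·0.5) = 1 + j2.5 → |·| ≈ 2.6926, ∠ ≈ 68.20°
∠T = (45.00°) − (68.20°) = -23.20°

-23.2°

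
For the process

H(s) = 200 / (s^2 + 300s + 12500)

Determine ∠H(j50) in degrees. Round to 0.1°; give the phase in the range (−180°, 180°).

Substitute s = j50:
Numerator: 200 = 200 + j0
Denominator: (j50)^2 + 300(j50) + 12500 = 10000 + j15000
|N| = √(200² + 0²) ≈ 200, ∠N ≈ 0.00°
|D| = √(10000² + 15000²) ≈ 18028, ∠D ≈ 56.31°
∠H = 0.00° − 56.31° = -56.31°

-56.3°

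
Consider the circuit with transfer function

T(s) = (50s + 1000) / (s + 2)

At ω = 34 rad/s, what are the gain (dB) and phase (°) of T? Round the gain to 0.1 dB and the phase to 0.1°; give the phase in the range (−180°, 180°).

Substitute s = j34:
Numerator: 50(j34) + 1000 = 1000 + j1700
Denominator: (j34) + 2 = 2 + j34
|N| = √(1000² + 1700²) ≈ 1972.3, ∠N ≈ 59.53°
|D| = √(2² + 34²) ≈ 34.059, ∠D ≈ 86.63°
|T| = 1972.3 / 34.059 ≈ 57.908
Gain = 20 log₁₀(57.908) ≈ 35.25 dB
∠T = 59.53° − 86.63° = -27.10°

35.3 dB, -27.1°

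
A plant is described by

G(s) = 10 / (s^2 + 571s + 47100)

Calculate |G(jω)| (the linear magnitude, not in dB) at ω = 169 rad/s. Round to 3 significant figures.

Substitute s = j169:
Numerator: 10 = 10 + j0
Denominator: (j169)^2 + 571(j169) + 47100 = 18539 + j96499
|N| = √(10² + 0²) ≈ 10, ∠N ≈ 0.00°
|D| = √(18539² + 96499²) ≈ 98264, ∠D ≈ 79.13°
|G| = 10 / 98264 ≈ 0.00010177

0.000102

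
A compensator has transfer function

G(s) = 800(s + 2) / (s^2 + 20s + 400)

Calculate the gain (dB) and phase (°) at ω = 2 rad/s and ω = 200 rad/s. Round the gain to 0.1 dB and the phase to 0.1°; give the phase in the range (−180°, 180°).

At s = jω = j2:
zero (s+2): 2 + j2 → |·| = √(2²+2²) = √8 ≈ 2.8284, ∠ = arctan(2/2) ≈ 45.00°
quadratic: (j2)² + 20·j2 + 400 = 396 + j40 → |·| ≈ 398.02, ∠ ≈ 5.77°
|G| = 800 · 2.8284 / 398.02 ≈ 5.6849
Gain = 20 log₁₀(5.6849) ≈ 15.09 dB
∠G = 45.00° − 5.77° = 39.23°

At s = jω = j200:
zero (s+2): 2 + j200 → |·| = √(2²+200²) = √40004 ≈ 200.01, ∠ = arctan(200/2) ≈ 89.43°
quadratic: (j200)² + 20·j200 + 400 = -39600 + j4000 → |·| ≈ 39802, ∠ ≈ 174.23°
|G| = 800 · 200.01 / 39802 ≈ 4.0201
Gain = 20 log₁₀(4.0201) ≈ 12.08 dB
∠G = 89.43° − 174.23° = -84.80°

ω = 2: 15.1 dB, 39.2°; ω = 200: 12.1 dB, -84.8°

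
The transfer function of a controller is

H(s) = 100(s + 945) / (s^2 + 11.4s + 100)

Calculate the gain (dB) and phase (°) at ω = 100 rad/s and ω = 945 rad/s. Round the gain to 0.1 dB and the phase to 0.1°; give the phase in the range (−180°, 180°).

At s = jω = j100:
zero (s+945): 945 + j100 → |·| = √(945²+100²) = √903025 ≈ 950.28, ∠ = arctan(100/945) ≈ 6.04°
quadratic: (j100)² + 11.4·j100 + 100 = -9900 + j1140 → |·| ≈ 9965.4, ∠ ≈ 173.43°
|H| = 100 · 950.28 / 9965.4 ≈ 9.5358
Gain = 20 log₁₀(9.5358) ≈ 19.59 dB
∠H = 6.04° − 173.43° = -167.39°

At s = jω = j945:
zero (s+945): 945 + j945 → |·| = √(945²+945²) = √1786050 ≈ 1336.4, ∠ = arctan(945/945) ≈ 45.00°
quadratic: (j945)² + 11.4·j945 + 100 = -892925 + j10773 → |·| ≈ 8.9299e+05, ∠ ≈ 179.31°
|H| = 100 · 1336.4 / 8.9299e+05 ≈ 0.14965
Gain = 20 log₁₀(0.14965) ≈ -16.50 dB
∠H = 45.00° − 179.31° = -134.31°

ω = 100: 19.6 dB, -167.4°; ω = 945: -16.5 dB, -134.3°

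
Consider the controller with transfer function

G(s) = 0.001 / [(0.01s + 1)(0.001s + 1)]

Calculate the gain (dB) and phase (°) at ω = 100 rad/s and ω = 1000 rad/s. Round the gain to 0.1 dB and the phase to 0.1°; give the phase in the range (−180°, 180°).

ω = 100: -63.1 dB, -50.7°; ω = 1000: -83.1 dB, -129.3°

At ω = 100 rad/s:
pole (1 + j100·0.01) = 1 + j1 → |·| ≈ 1.4142, ∠ ≈ 45.00°
pole (1 + j100·0.001) = 1 + j0.1 → |·| ≈ 1.005, ∠ ≈ 5.71°
|G| = 0.001 · 1 / (1.4142 · 1.005) ≈ 0.0007036
Gain = 20 log₁₀(0.0007036) ≈ -63.05 dB
∠G = (0°) − (45.00° + 5.71°) = -50.71°

At ω = 1000 rad/s:
pole (1 + j1000·0.01) = 1 + j10 → |·| ≈ 10.05, ∠ ≈ 84.29°
pole (1 + j1000·0.001) = 1 + j1 → |·| ≈ 1.4142, ∠ ≈ 45.00°
|G| = 0.001 · 1 / (10.05 · 1.4142) ≈ 7.036e-05
Gain = 20 log₁₀(7.036e-05) ≈ -83.05 dB
∠G = (0°) − (84.29° + 45.00°) = -129.29°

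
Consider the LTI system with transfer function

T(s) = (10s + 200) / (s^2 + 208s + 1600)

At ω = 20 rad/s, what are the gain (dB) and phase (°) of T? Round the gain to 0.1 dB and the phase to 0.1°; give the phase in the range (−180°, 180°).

Substitute s = j20:
Numerator: 10(j20) + 200 = 200 + j200
Denominator: (j20)^2 + 208(j20) + 1600 = 1200 + j4160
|N| = √(200² + 200²) ≈ 282.84, ∠N ≈ 45.00°
|D| = √(1200² + 4160²) ≈ 4329.6, ∠D ≈ 73.91°
|T| = 282.84 / 4329.6 ≈ 0.065327
Gain = 20 log₁₀(0.065327) ≈ -23.70 dB
∠T = 45.00° − 73.91° = -28.91°

-23.7 dB, -28.9°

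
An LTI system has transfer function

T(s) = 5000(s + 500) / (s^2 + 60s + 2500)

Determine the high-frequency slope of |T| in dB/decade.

Each pole contributes −20 dB/decade at high frequency; each zero contributes +20 dB/decade.
Net: 1 zero(s) − 2 pole(s) → -20 dB/decade.

-20 dB/decade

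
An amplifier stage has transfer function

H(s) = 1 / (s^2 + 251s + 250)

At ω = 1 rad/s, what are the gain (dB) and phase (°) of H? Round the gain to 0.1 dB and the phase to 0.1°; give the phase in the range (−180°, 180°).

-51.0 dB, -45.2°

Substitute s = j1:
Numerator: 1 = 1 + j0
Denominator: (j1)^2 + 251(j1) + 250 = 249 + j251
|N| = √(1² + 0²) ≈ 1, ∠N ≈ 0.00°
|D| = √(249² + 251²) ≈ 353.56, ∠D ≈ 45.23°
|H| = 1 / 353.56 ≈ 0.0028284
Gain = 20 log₁₀(0.0028284) ≈ -50.97 dB
∠H = 0.00° − 45.23° = -45.23°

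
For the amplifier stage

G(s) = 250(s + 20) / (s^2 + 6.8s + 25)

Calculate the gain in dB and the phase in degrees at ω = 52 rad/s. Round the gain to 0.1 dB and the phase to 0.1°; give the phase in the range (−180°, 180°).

At s = jω = j52:
zero (s+20): 20 + j52 → |·| = √(20²+52²) = √3104 ≈ 55.714, ∠ = arctan(52/20) ≈ 68.96°
quadratic: (j52)² + 6.8·j52 + 25 = -2679 + j353.6 → |·| ≈ 2702.2, ∠ ≈ 172.48°
|G| = 250 · 55.714 / 2702.2 ≈ 5.1545
Gain = 20 log₁₀(5.1545) ≈ 14.24 dB
∠G = 68.96° − 172.48° = -103.52°

14.2 dB, -103.5°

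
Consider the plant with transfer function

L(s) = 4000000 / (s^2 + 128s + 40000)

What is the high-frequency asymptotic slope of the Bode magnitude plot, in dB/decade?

-40 dB/decade

Each pole contributes −20 dB/decade at high frequency; each zero contributes +20 dB/decade.
Net: 0 zero(s) − 2 pole(s) → -40 dB/decade.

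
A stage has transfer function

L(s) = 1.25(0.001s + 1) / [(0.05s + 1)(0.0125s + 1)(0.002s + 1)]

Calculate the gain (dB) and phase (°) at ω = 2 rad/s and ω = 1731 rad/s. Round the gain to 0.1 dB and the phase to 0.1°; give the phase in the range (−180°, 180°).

At ω = 2 rad/s:
zero (1 + j2·0.001) = 1 + j0.002 → |·| ≈ 1, ∠ ≈ 0.11°
pole (1 + j2·0.05) = 1 + j0.1 → |·| ≈ 1.005, ∠ ≈ 5.71°
pole (1 + j2·0.0125) = 1 + j0.025 → |·| ≈ 1.0003, ∠ ≈ 1.43°
pole (1 + j2·0.002) = 1 + j0.004 → |·| ≈ 1, ∠ ≈ 0.23°
|L| = 1.25 · 1 / (1.005 · 1.0003 · 1) ≈ 1.2434
Gain = 20 log₁₀(1.2434) ≈ 1.89 dB
∠L = (0.11°) − (5.71° + 1.43° + 0.23°) = -7.26°

At ω = 1731 rad/s:
zero (1 + j1731·0.001) = 1 + j1.731 → |·| ≈ 1.9991, ∠ ≈ 59.98°
pole (1 + j1731·0.05) = 1 + j86.55 → |·| ≈ 86.556, ∠ ≈ 89.34°
pole (1 + j1731·0.0125) = 1 + j21.6375 → |·| ≈ 21.661, ∠ ≈ 87.35°
pole (1 + j1731·0.002) = 1 + j3.462 → |·| ≈ 3.6035, ∠ ≈ 73.89°
|L| = 1.25 · 1.9991 / (86.556 · 21.661 · 3.6035) ≈ 0.00036987
Gain = 20 log₁₀(0.00036987) ≈ -68.64 dB
∠L = (59.98°) − (89.34° + 87.35° + 73.89°) = -190.60° ≡ 169.40° (principal value)

ω = 2: 1.9 dB, -7.3°; ω = 1731: -68.6 dB, 169.4°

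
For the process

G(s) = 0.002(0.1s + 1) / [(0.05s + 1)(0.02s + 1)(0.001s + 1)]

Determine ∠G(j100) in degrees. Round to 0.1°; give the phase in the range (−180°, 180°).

At ω = 100 rad/s:
zero (1 + j100·0.1) = 1 + j10 → |·| ≈ 10.05, ∠ ≈ 84.29°
pole (1 + j100·0.05) = 1 + j5 → |·| ≈ 5.099, ∠ ≈ 78.69°
pole (1 + j100·0.02) = 1 + j2 → |·| ≈ 2.2361, ∠ ≈ 63.43°
pole (1 + j100·0.001) = 1 + j0.1 → |·| ≈ 1.005, ∠ ≈ 5.71°
∠G = (84.29°) − (78.69° + 63.43° + 5.71°) = -63.54°

-63.5°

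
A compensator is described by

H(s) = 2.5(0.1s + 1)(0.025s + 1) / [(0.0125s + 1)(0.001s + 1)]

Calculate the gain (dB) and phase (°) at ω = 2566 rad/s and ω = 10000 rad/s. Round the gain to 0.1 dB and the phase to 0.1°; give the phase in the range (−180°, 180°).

ω = 2566: 53.4 dB, 22.0°; ω = 10000: 53.9 dB, 5.9°

At ω = 2566 rad/s:
zero (1 + j2566·0.1) = 1 + j256.6 → |·| ≈ 256.6, ∠ ≈ 89.78°
zero (1 + j2566·0.025) = 1 + j64.15 → |·| ≈ 64.158, ∠ ≈ 89.11°
pole (1 + j2566·0.0125) = 1 + j32.075 → |·| ≈ 32.091, ∠ ≈ 88.21°
pole (1 + j2566·0.001) = 1 + j2.566 → |·| ≈ 2.754, ∠ ≈ 68.71°
|H| = 2.5 · 256.6 · 64.158 / (32.091 · 2.754) ≈ 465.69
Gain = 20 log₁₀(465.69) ≈ 53.36 dB
∠H = (89.78° + 89.11°) − (88.21° + 68.71°) = 21.97°

At ω = 10000 rad/s:
zero (1 + j10000·0.1) = 1 + j1000 → |·| ≈ 1000, ∠ ≈ 89.94°
zero (1 + j10000·0.025) = 1 + j250 → |·| ≈ 250, ∠ ≈ 89.77°
pole (1 + j10000·0.0125) = 1 + j125 → |·| ≈ 125, ∠ ≈ 89.54°
pole (1 + j10000·0.001) = 1 + j10 → |·| ≈ 10.05, ∠ ≈ 84.29°
|H| = 2.5 · 1000 · 250 / (125 · 10.05) ≈ 497.51
Gain = 20 log₁₀(497.51) ≈ 53.94 dB
∠H = (89.94° + 89.77°) − (89.54° + 84.29°) = 5.88°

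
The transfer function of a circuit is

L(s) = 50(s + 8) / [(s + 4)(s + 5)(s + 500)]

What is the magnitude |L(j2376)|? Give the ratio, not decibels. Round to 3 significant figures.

8.67e-06

At s = jω = j2376:
zero (s+8): 8 + j2376 → |·| = √(8²+2376²) = √5645440 ≈ 2376, ∠ = arctan(2376/8) ≈ 89.81°
pole (s+4): 4 + j2376 → |·| = √(4²+2376²) = √5645392 ≈ 2376, ∠ = arctan(2376/4) ≈ 89.90°
pole (s+5): 5 + j2376 → |·| = √(5²+2376²) = √5645401 ≈ 2376, ∠ = arctan(2376/5) ≈ 89.88°
pole (s+500): 500 + j2376 → |·| = √(500²+2376²) = √5895376 ≈ 2428, ∠ = arctan(2376/500) ≈ 78.12°
|L| = 50 · 2376 / 1.3707e+10 ≈ 8.6671e-06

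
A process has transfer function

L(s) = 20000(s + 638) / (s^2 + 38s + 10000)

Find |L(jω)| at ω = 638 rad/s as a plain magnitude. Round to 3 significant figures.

At s = jω = j638:
zero (s+638): 638 + j638 → |·| = √(638²+638²) = √814088 ≈ 902.27, ∠ = arctan(638/638) ≈ 45.00°
quadratic: (j638)² + 38·j638 + 10000 = -397044 + j24244 → |·| ≈ 3.9778e+05, ∠ ≈ 176.51°
|L| = 20000 · 902.27 / 3.9778e+05 ≈ 45.365

45.4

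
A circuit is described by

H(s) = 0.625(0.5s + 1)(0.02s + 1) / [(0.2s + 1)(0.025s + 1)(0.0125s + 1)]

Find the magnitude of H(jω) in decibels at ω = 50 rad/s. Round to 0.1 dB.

At ω = 50 rad/s:
zero (1 + j50·0.5) = 1 + j25 → |·| ≈ 25.02, ∠ ≈ 87.71°
zero (1 + j50·0.02) = 1 + j1 → |·| ≈ 1.4142, ∠ ≈ 45.00°
pole (1 + j50·0.2) = 1 + j10 → |·| ≈ 10.05, ∠ ≈ 84.29°
pole (1 + j50·0.025) = 1 + j1.25 → |·| ≈ 1.6008, ∠ ≈ 51.34°
pole (1 + j50·0.0125) = 1 + j0.625 → |·| ≈ 1.1792, ∠ ≈ 32.01°
|H| = 0.625 · 25.02 · 1.4142 / (10.05 · 1.6008 · 1.1792) ≈ 1.1657
Gain = 20 log₁₀(1.1657) ≈ 1.33 dB

1.3 dB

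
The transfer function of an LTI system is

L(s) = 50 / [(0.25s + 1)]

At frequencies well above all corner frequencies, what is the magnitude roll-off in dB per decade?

-20 dB/decade

Each pole contributes −20 dB/decade at high frequency; each zero contributes +20 dB/decade.
Net: 0 zero(s) − 1 pole(s) → -20 dB/decade.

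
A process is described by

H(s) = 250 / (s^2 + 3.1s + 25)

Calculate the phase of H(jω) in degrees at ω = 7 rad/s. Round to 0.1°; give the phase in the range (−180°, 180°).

-137.9°

At s = jω = j7:
quadratic: (j7)² + 3.1·j7 + 25 = -24 + j21.7 → |·| ≈ 32.356, ∠ ≈ 137.88°
∠H = 0.00° − 137.88° = -137.88°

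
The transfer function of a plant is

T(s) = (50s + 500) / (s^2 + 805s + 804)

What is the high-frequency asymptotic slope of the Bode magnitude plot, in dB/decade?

-20 dB/decade

Each pole contributes −20 dB/decade at high frequency; each zero contributes +20 dB/decade.
Net: 1 zero(s) − 2 pole(s) → -20 dB/decade.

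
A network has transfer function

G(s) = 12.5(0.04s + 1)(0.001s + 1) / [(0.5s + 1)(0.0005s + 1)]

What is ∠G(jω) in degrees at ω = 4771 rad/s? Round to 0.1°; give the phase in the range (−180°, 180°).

At ω = 4771 rad/s:
zero (1 + j4771·0.04) = 1 + j190.84 → |·| ≈ 190.84, ∠ ≈ 89.70°
zero (1 + j4771·0.001) = 1 + j4.771 → |·| ≈ 4.8747, ∠ ≈ 78.16°
pole (1 + j4771·0.5) = 1 + j2385.5 → |·| ≈ 2385.5, ∠ ≈ 89.98°
pole (1 + j4771·0.0005) = 1 + j2.3855 → |·| ≈ 2.5866, ∠ ≈ 67.26°
∠G = (89.70° + 78.16°) − (89.98° + 67.26°) = 10.62°

10.6°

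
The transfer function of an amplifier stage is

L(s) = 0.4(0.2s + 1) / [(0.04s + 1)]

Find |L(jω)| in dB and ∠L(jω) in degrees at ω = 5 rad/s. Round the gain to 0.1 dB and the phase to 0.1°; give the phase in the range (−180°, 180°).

At ω = 5 rad/s:
zero (1 + j5·0.2) = 1 + j1 → |·| ≈ 1.4142, ∠ ≈ 45.00°
pole (1 + j5·0.04) = 1 + j0.2 → |·| ≈ 1.0198, ∠ ≈ 11.31°
|L| = 0.4 · 1.4142 / (1.0198) ≈ 0.5547
Gain = 20 log₁₀(0.5547) ≈ -5.12 dB
∠L = (45.00°) − (11.31°) = 33.69°

-5.1 dB, 33.7°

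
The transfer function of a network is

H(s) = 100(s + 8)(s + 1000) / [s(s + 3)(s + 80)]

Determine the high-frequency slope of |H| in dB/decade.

-20 dB/decade

Each pole contributes −20 dB/decade at high frequency; each zero contributes +20 dB/decade.
Net: 2 zero(s) − 3 pole(s) → -20 dB/decade.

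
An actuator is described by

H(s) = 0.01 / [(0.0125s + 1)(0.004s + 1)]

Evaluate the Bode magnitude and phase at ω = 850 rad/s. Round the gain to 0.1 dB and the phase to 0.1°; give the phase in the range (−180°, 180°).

At ω = 850 rad/s:
pole (1 + j850·0.0125) = 1 + j10.625 → |·| ≈ 10.672, ∠ ≈ 84.62°
pole (1 + j850·0.004) = 1 + j3.4 → |·| ≈ 3.544, ∠ ≈ 73.61°
|H| = 0.01 · 1 / (10.672 · 3.544) ≈ 0.0002644
Gain = 20 log₁₀(0.0002644) ≈ -71.55 dB
∠H = (0°) − (84.62° + 73.61°) = -158.23°

-71.6 dB, -158.2°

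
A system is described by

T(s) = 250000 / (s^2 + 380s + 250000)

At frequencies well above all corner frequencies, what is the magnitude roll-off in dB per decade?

-40 dB/decade

Each pole contributes −20 dB/decade at high frequency; each zero contributes +20 dB/decade.
Net: 0 zero(s) − 2 pole(s) → -40 dB/decade.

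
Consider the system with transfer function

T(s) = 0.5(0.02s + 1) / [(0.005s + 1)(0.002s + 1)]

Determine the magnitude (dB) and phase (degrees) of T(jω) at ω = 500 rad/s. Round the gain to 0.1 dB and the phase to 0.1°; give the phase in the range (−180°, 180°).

2.4 dB, -28.9°

At ω = 500 rad/s:
zero (1 + j500·0.02) = 1 + j10 → |·| ≈ 10.05, ∠ ≈ 84.29°
pole (1 + j500·0.005) = 1 + j2.5 → |·| ≈ 2.6926, ∠ ≈ 68.20°
pole (1 + j500·0.002) = 1 + j1 → |·| ≈ 1.4142, ∠ ≈ 45.00°
|T| = 0.5 · 10.05 / (2.6926 · 1.4142) ≈ 1.3196
Gain = 20 log₁₀(1.3196) ≈ 2.41 dB
∠T = (84.29°) − (68.20° + 45.00°) = -28.91°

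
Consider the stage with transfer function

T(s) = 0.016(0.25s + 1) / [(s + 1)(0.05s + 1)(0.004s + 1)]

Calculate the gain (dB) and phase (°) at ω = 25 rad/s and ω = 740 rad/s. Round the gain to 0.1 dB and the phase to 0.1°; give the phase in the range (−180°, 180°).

At ω = 25 rad/s:
zero (1 + j25·0.25) = 1 + j6.25 → |·| ≈ 6.3295, ∠ ≈ 80.91°
pole (1 + j25·1) = 1 + j25 → |·| ≈ 25.02, ∠ ≈ 87.71°
pole (1 + j25·0.05) = 1 + j1.25 → |·| ≈ 1.6008, ∠ ≈ 51.34°
pole (1 + j25·0.004) = 1 + j0.1 → |·| ≈ 1.005, ∠ ≈ 5.71°
|T| = 0.016 · 6.3295 / (25.02 · 1.6008 · 1.005) ≈ 0.0025159
Gain = 20 log₁₀(0.0025159) ≈ -51.99 dB
∠T = (80.91°) − (87.71° + 51.34° + 5.71°) = -63.85°

At ω = 740 rad/s:
zero (1 + j740·0.25) = 1 + j185 → |·| ≈ 185, ∠ ≈ 89.69°
pole (1 + j740·1) = 1 + j740 → |·| ≈ 740, ∠ ≈ 89.92°
pole (1 + j740·0.05) = 1 + j37 → |·| ≈ 37.014, ∠ ≈ 88.45°
pole (1 + j740·0.004) = 1 + j2.96 → |·| ≈ 3.1244, ∠ ≈ 71.33°
|T| = 0.016 · 185 / (740 · 37.014 · 3.1244) ≈ 3.4588e-05
Gain = 20 log₁₀(3.4588e-05) ≈ -89.22 dB
∠T = (89.69°) − (89.92° + 88.45° + 71.33°) = -160.01°

ω = 25: -52.0 dB, -63.9°; ω = 740: -89.2 dB, -160.0°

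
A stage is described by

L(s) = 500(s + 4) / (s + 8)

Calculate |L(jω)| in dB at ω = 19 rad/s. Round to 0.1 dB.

53.5 dB

At s = jω = j19:
zero (s+4): 4 + j19 → |·| = √(4²+19²) = √377 ≈ 19.416, ∠ = arctan(19/4) ≈ 78.11°
pole (s+8): 8 + j19 → |·| = √(8²+19²) = √425 ≈ 20.616, ∠ = arctan(19/8) ≈ 67.17°
|L| = 500 · 19.416 / 20.616 ≈ 470.9
Gain = 20 log₁₀(470.9) ≈ 53.46 dB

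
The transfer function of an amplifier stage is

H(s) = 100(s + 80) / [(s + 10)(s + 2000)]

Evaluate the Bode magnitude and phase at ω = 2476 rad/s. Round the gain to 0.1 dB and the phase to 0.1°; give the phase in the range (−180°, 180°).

At s = jω = j2476:
zero (s+80): 80 + j2476 → |·| = √(80²+2476²) = √6136976 ≈ 2477.3, ∠ = arctan(2476/80) ≈ 88.15°
pole (s+10): 10 + j2476 → |·| = √(10²+2476²) = √6130676 ≈ 2476, ∠ = arctan(2476/10) ≈ 89.77°
pole (s+2000): 2000 + j2476 → |·| = √(2000²+2476²) = √10130576 ≈ 3182.9, ∠ = arctan(2476/2000) ≈ 51.07°
|H| = 100 · 2477.3 / 7.8809e+06 ≈ 0.031434
Gain = 20 log₁₀(0.031434) ≈ -30.05 dB
∠H = 88.15° − 140.84° = -52.69°

-30.1 dB, -52.7°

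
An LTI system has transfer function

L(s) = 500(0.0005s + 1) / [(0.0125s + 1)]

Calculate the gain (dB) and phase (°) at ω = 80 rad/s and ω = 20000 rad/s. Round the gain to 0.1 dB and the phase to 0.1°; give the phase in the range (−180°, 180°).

ω = 80: 51.0 dB, -42.7°; ω = 20000: 26.1 dB, -5.5°

At ω = 80 rad/s:
zero (1 + j80·0.0005) = 1 + j0.04 → |·| ≈ 1.0008, ∠ ≈ 2.29°
pole (1 + j80·0.0125) = 1 + j1 → |·| ≈ 1.4142, ∠ ≈ 45.00°
|L| = 500 · 1.0008 / (1.4142) ≈ 353.84
Gain = 20 log₁₀(353.84) ≈ 50.98 dB
∠L = (2.29°) − (45.00°) = -42.71°

At ω = 20000 rad/s:
zero (1 + j20000·0.0005) = 1 + j10 → |·| ≈ 10.05, ∠ ≈ 84.29°
pole (1 + j20000·0.0125) = 1 + j250 → |·| ≈ 250, ∠ ≈ 89.77°
|L| = 500 · 10.05 / (250) ≈ 20.1
Gain = 20 log₁₀(20.1) ≈ 26.06 dB
∠L = (84.29°) − (89.77°) = -5.48°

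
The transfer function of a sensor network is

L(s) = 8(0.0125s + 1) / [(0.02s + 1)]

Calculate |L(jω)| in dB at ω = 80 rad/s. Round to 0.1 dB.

15.6 dB

At ω = 80 rad/s:
zero (1 + j80·0.0125) = 1 + j1 → |·| ≈ 1.4142, ∠ ≈ 45.00°
pole (1 + j80·0.02) = 1 + j1.6 → |·| ≈ 1.8868, ∠ ≈ 57.99°
|L| = 8 · 1.4142 / (1.8868) ≈ 5.9962
Gain = 20 log₁₀(5.9962) ≈ 15.56 dB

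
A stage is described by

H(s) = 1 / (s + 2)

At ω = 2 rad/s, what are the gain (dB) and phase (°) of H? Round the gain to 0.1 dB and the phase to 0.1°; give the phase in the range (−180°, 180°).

-9.0 dB, -45.0°

At s = jω = j2:
pole (s+2): 2 + j2 → |·| = √(2²+2²) = √8 ≈ 2.8284, ∠ = arctan(2/2) ≈ 45.00°
|H| = 1 / 2.8284 ≈ 0.35356
Gain = 20 log₁₀(0.35356) ≈ -9.03 dB
∠H = 0.00° − 45.00° = -45.00°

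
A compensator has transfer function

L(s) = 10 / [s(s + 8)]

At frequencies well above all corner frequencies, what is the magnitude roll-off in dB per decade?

Each pole contributes −20 dB/decade at high frequency; each zero contributes +20 dB/decade.
Net: 0 zero(s) − 2 pole(s) → -40 dB/decade.

-40 dB/decade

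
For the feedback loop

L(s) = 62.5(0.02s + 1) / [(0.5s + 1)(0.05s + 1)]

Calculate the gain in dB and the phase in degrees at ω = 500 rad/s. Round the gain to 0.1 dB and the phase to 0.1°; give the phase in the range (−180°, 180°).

-20.0 dB, -93.2°

At ω = 500 rad/s:
zero (1 + j500·0.02) = 1 + j10 → |·| ≈ 10.05, ∠ ≈ 84.29°
pole (1 + j500·0.5) = 1 + j250 → |·| ≈ 250, ∠ ≈ 89.77°
pole (1 + j500·0.05) = 1 + j25 → |·| ≈ 25.02, ∠ ≈ 87.71°
|L| = 62.5 · 10.05 / (250 · 25.02) ≈ 0.10042
Gain = 20 log₁₀(0.10042) ≈ -19.96 dB
∠L = (84.29°) − (89.77° + 87.71°) = -93.19°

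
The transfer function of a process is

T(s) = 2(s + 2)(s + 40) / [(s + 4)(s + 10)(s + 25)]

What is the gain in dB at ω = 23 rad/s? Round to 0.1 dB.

At s = jω = j23:
zero (s+2): 2 + j23 → |·| = √(2²+23²) = √533 ≈ 23.087, ∠ = arctan(23/2) ≈ 85.03°
zero (s+40): 40 + j23 → |·| = √(40²+23²) = √2129 ≈ 46.141, ∠ = arctan(23/40) ≈ 29.90°
pole (s+4): 4 + j23 → |·| = √(4²+23²) = √545 ≈ 23.345, ∠ = arctan(23/4) ≈ 80.13°
pole (s+10): 10 + j23 → |·| = √(10²+23²) = √629 ≈ 25.08, ∠ = arctan(23/10) ≈ 66.50°
pole (s+25): 25 + j23 → |·| = √(25²+23²) = √1154 ≈ 33.971, ∠ = arctan(23/25) ≈ 42.61°
|T| = 2 · 1065.3 / 19890 ≈ 0.10712
Gain = 20 log₁₀(0.10712) ≈ -19.40 dB

-19.4 dB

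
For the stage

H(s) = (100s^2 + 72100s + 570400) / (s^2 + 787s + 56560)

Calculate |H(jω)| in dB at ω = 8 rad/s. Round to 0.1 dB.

23.0 dB

Substitute s = j8:
Numerator: 100(j8)^2 + 72100(j8) + 570400 = 564000 + j576800
Denominator: (j8)^2 + 787(j8) + 56560 = 56496 + j6296
|N| = √(564000² + 576800²) ≈ 8.0672e+05, ∠N ≈ 45.64°
|D| = √(56496² + 6296²) ≈ 56846, ∠D ≈ 6.36°
|H| = 8.0672e+05 / 56846 ≈ 14.191
Gain = 20 log₁₀(14.191) ≈ 23.04 dB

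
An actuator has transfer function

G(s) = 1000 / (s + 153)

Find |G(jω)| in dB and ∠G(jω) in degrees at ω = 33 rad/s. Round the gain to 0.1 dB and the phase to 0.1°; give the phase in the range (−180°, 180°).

At s = jω = j33:
pole (s+153): 153 + j33 → |·| = √(153²+33²) = √24498 ≈ 156.52, ∠ = arctan(33/153) ≈ 12.17°
|G| = 1000 / 156.52 ≈ 6.389
Gain = 20 log₁₀(6.389) ≈ 16.11 dB
∠G = 0.00° − 12.17° = -12.17°

16.1 dB, -12.2°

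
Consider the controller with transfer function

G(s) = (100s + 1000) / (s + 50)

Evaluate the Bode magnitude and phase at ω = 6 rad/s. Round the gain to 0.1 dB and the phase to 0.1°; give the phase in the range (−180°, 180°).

Substitute s = j6:
Numerator: 100(j6) + 1000 = 1000 + j600
Denominator: (j6) + 50 = 50 + j6
|N| = √(1000² + 600²) ≈ 1166.2, ∠N ≈ 30.96°
|D| = √(50² + 6²) ≈ 50.359, ∠D ≈ 6.84°
|G| = 1166.2 / 50.359 ≈ 23.158
Gain = 20 log₁₀(23.158) ≈ 27.29 dB
∠G = 30.96° − 6.84° = 24.12°

27.3 dB, 24.1°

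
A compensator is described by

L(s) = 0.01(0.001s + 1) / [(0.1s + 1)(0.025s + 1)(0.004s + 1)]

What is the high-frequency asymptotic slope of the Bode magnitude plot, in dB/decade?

-40 dB/decade

Each pole contributes −20 dB/decade at high frequency; each zero contributes +20 dB/decade.
Net: 1 zero(s) − 3 pole(s) → -40 dB/decade.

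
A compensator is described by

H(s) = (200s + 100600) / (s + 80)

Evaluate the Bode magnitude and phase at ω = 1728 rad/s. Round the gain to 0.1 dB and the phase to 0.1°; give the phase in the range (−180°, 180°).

Substitute s = j1728:
Numerator: 200(j1728) + 100600 = 100600 + j345600
Denominator: (j1728) + 80 = 80 + j1728
|N| = √(100600² + 345600²) ≈ 3.5994e+05, ∠N ≈ 73.77°
|D| = √(80² + 1728²) ≈ 1729.9, ∠D ≈ 87.35°
|H| = 3.5994e+05 / 1729.9 ≈ 208.07
Gain = 20 log₁₀(208.07) ≈ 46.36 dB
∠H = 73.77° − 87.35° = -13.58°

46.4 dB, -13.6°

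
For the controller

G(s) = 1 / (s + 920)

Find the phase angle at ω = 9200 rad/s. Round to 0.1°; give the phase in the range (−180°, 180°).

At s = jω = j9200:
pole (s+920): 920 + j9200 → |·| = √(920²+9200²) = √85486400 ≈ 9245.9, ∠ = arctan(9200/920) ≈ 84.29°
∠G = 0.00° − 84.29° = -84.29°

-84.3°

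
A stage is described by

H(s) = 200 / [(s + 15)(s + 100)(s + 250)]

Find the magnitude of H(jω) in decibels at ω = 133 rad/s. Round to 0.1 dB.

At s = jω = j133:
pole (s+15): 15 + j133 → |·| = √(15²+133²) = √17914 ≈ 133.84, ∠ = arctan(133/15) ≈ 83.57°
pole (s+100): 100 + j133 → |·| = √(100²+133²) = √27689 ≈ 166.4, ∠ = arctan(133/100) ≈ 53.06°
pole (s+250): 250 + j133 → |·| = √(250²+133²) = √80189 ≈ 283.18, ∠ = arctan(133/250) ≈ 28.01°
|H| = 200 / 6.3067e+06 ≈ 3.1712e-05
Gain = 20 log₁₀(3.1712e-05) ≈ -89.98 dB

-90.0 dB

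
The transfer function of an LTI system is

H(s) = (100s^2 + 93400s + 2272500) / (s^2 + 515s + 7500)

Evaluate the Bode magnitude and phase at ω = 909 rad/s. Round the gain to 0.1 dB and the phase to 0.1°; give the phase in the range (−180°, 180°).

Substitute s = j909:
Numerator: 100(j909)^2 + 93400(j909) + 2272500 = -80355600 + j84900600
Denominator: (j909)^2 + 515(j909) + 7500 = -818781 + j468135
|N| = √(80355600² + 84900600²) ≈ 1.169e+08, ∠N ≈ 133.42°
|D| = √(818781² + 468135²) ≈ 9.4316e+05, ∠D ≈ 150.24°
|H| = 1.169e+08 / 9.4316e+05 ≈ 123.95
Gain = 20 log₁₀(123.95) ≈ 41.86 dB
∠H = 133.42° − 150.24° = -16.82°

41.9 dB, -16.8°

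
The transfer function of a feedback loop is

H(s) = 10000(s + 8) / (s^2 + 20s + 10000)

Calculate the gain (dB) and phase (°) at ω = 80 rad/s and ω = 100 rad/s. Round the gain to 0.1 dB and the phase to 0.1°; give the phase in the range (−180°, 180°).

At s = jω = j80:
zero (s+8): 8 + j80 → |·| = √(8²+80²) = √6464 ≈ 80.399, ∠ = arctan(80/8) ≈ 84.29°
quadratic: (j80)² + 20·j80 + 10000 = 3600 + j1600 → |·| ≈ 3939.5, ∠ ≈ 23.96°
|H| = 10000 · 80.399 / 3939.5 ≈ 204.08
Gain = 20 log₁₀(204.08) ≈ 46.20 dB
∠H = 84.29° − 23.96° = 60.33°

At s = jω = j100:
zero (s+8): 8 + j100 → |·| = √(8²+100²) = √10064 ≈ 100.32, ∠ = arctan(100/8) ≈ 85.43°
quadratic: (j100)² + 20·j100 + 10000 = 0 + j2000 → |·| ≈ 2000, ∠ ≈ 90.00°
|H| = 10000 · 100.32 / 2000 ≈ 501.6
Gain = 20 log₁₀(501.6) ≈ 54.01 dB
∠H = 85.43° − 90.00° = -4.57°

ω = 80: 46.2 dB, 60.3°; ω = 100: 54.0 dB, -4.6°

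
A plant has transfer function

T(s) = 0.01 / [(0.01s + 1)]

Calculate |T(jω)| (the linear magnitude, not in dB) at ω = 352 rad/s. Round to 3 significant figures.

0.00273

At ω = 352 rad/s:
pole (1 + j352·0.01) = 1 + j3.52 → |·| ≈ 3.6593, ∠ ≈ 74.14°
|T| = 0.01 · 1 / (3.6593) ≈ 0.0027328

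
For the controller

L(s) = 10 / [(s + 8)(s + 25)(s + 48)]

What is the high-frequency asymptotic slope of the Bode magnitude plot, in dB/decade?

-60 dB/decade

Each pole contributes −20 dB/decade at high frequency; each zero contributes +20 dB/decade.
Net: 0 zero(s) − 3 pole(s) → -60 dB/decade.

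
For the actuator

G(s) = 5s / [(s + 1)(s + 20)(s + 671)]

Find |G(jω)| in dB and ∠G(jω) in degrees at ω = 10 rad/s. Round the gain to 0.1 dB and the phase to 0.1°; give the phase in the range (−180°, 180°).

-69.6 dB, -21.7°

At s = jω = j10:
zero at origin: s = j10 → |·| = 10, ∠ = 90.00°
pole (s+1): 1 + j10 → |·| = √(1²+10²) = √101 ≈ 10.05, ∠ = arctan(10/1) ≈ 84.29°
pole (s+20): 20 + j10 → |·| = √(20²+10²) = √500 ≈ 22.361, ∠ = arctan(10/20) ≈ 26.57°
pole (s+671): 671 + j10 → |·| = √(671²+10²) = √450341 ≈ 671.07, ∠ = arctan(10/671) ≈ 0.85°
|G| = 5 · 10 / 1.5081e+05 ≈ 0.00033154
Gain = 20 log₁₀(0.00033154) ≈ -69.59 dB
∠G = 90.00° − 111.71° = -21.71°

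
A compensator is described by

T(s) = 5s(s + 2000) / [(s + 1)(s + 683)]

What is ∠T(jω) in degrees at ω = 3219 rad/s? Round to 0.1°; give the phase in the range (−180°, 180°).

At s = jω = j3219:
zero (s+2000): 2000 + j3219 → |·| = √(2000²+3219²) = √14361961 ≈ 3789.7, ∠ = arctan(3219/2000) ≈ 58.15°
zero at origin: s = j3219 → |·| = 3219, ∠ = 90.00°
pole (s+1): 1 + j3219 → |·| = √(1²+3219²) = √10361962 ≈ 3219, ∠ = arctan(3219/1) ≈ 89.98°
pole (s+683): 683 + j3219 → |·| = √(683²+3219²) = √10828450 ≈ 3290.7, ∠ = arctan(3219/683) ≈ 78.02°
∠T = 148.15° − 168.00° = -19.85°

-19.9°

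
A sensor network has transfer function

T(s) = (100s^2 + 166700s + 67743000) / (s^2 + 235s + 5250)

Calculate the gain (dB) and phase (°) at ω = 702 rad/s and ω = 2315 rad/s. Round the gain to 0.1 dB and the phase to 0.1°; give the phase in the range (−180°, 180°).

Substitute s = j702:
Numerator: 100(j702)^2 + 166700(j702) + 67743000 = 18462600 + j117023400
Denominator: (j702)^2 + 235(j702) + 5250 = -487554 + j164970
|N| = √(18462600² + 117023400²) ≈ 1.1847e+08, ∠N ≈ 81.03°
|D| = √(487554² + 164970²) ≈ 5.1471e+05, ∠D ≈ 161.31°
|T| = 1.1847e+08 / 5.1471e+05 ≈ 230.17
Gain = 20 log₁₀(230.17) ≈ 47.24 dB
∠T = 81.03° − 161.31° = -80.28°

Substitute s = j2315:
Numerator: 100(j2315)^2 + 166700(j2315) + 67743000 = -468179500 + j385910500
Denominator: (j2315)^2 + 235(j2315) + 5250 = -5353975 + j544025
|N| = √(468179500² + 385910500²) ≈ 6.0673e+08, ∠N ≈ 140.50°
|D| = √(5353975² + 544025²) ≈ 5.3815e+06, ∠D ≈ 174.20°
|T| = 6.0673e+08 / 5.3815e+06 ≈ 112.74
Gain = 20 log₁₀(112.74) ≈ 41.04 dB
∠T = 140.50° − 174.20° = -33.70°

ω = 702: 47.2 dB, -80.3°; ω = 2315: 41.0 dB, -33.7°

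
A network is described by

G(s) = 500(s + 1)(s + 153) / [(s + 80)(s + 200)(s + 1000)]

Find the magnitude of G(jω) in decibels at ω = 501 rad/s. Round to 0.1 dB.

At s = jω = j501:
zero (s+1): 1 + j501 → |·| = √(1²+501²) = √251002 ≈ 501, ∠ = arctan(501/1) ≈ 89.89°
zero (s+153): 153 + j501 → |·| = √(153²+501²) = √274410 ≈ 523.84, ∠ = arctan(501/153) ≈ 73.02°
pole (s+80): 80 + j501 → |·| = √(80²+501²) = √257401 ≈ 507.35, ∠ = arctan(501/80) ≈ 80.93°
pole (s+200): 200 + j501 → |·| = √(200²+501²) = √291001 ≈ 539.45, ∠ = arctan(501/200) ≈ 68.24°
pole (s+1000): 1000 + j501 → |·| = √(1000²+501²) = √1251001 ≈ 1118.5, ∠ = arctan(501/1000) ≈ 26.61°
|G| = 500 · 2.6244e+05 / 3.0612e+08 ≈ 0.42866
Gain = 20 log₁₀(0.42866) ≈ -7.36 dB

-7.4 dB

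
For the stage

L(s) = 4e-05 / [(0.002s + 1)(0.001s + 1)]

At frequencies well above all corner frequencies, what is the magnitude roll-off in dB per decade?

-40 dB/decade

Each pole contributes −20 dB/decade at high frequency; each zero contributes +20 dB/decade.
Net: 0 zero(s) − 2 pole(s) → -40 dB/decade.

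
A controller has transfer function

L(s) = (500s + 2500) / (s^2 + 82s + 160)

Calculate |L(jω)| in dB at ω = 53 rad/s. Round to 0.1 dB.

Substitute s = j53:
Numerator: 500(j53) + 2500 = 2500 + j26500
Denominator: (j53)^2 + 82(j53) + 160 = -2649 + j4346
|N| = √(2500² + 26500²) ≈ 26618, ∠N ≈ 84.61°
|D| = √(2649² + 4346²) ≈ 5089.7, ∠D ≈ 121.36°
|L| = 26618 / 5089.7 ≈ 5.2298
Gain = 20 log₁₀(5.2298) ≈ 14.37 dB

14.4 dB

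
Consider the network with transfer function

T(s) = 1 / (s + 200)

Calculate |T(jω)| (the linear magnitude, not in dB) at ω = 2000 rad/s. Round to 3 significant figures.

0.000498

Substitute s = j2000:
Numerator: 1 = 1 + j0
Denominator: (j2000) + 200 = 200 + j2000
|N| = √(1² + 0²) ≈ 1, ∠N ≈ 0.00°
|D| = √(200² + 2000²) ≈ 2010, ∠D ≈ 84.29°
|T| = 1 / 2010 ≈ 0.00049751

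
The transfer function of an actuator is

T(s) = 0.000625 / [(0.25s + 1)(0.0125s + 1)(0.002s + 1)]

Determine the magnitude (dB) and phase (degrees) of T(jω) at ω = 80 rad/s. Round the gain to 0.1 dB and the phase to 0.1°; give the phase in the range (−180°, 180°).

At ω = 80 rad/s:
pole (1 + j80·0.25) = 1 + j20 → |·| ≈ 20.025, ∠ ≈ 87.14°
pole (1 + j80·0.0125) = 1 + j1 → |·| ≈ 1.4142, ∠ ≈ 45.00°
pole (1 + j80·0.002) = 1 + j0.16 → |·| ≈ 1.0127, ∠ ≈ 9.09°
|T| = 0.000625 · 1 / (20.025 · 1.4142 · 1.0127) ≈ 2.1793e-05
Gain = 20 log₁₀(2.1793e-05) ≈ -93.23 dB
∠T = (0°) − (87.14° + 45.00° + 9.09°) = -141.23°

-93.2 dB, -141.2°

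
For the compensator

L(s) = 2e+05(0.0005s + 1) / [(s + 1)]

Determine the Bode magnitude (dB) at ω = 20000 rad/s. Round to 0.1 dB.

At ω = 20000 rad/s:
zero (1 + j20000·0.0005) = 1 + j10 → |·| ≈ 10.05, ∠ ≈ 84.29°
pole (1 + j20000·1) = 1 + j20000 → |·| ≈ 20000, ∠ ≈ 90.00°
|L| = 2e+05 · 10.05 / (20000) ≈ 100.5
Gain = 20 log₁₀(100.5) ≈ 40.04 dB

40.0 dB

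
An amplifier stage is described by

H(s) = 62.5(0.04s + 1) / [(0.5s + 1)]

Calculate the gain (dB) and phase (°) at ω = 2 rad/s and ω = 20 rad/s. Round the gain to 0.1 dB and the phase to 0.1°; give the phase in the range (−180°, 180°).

ω = 2: 32.9 dB, -40.4°; ω = 20: 18.0 dB, -45.6°

At ω = 2 rad/s:
zero (1 + j2·0.04) = 1 + j0.08 → |·| ≈ 1.0032, ∠ ≈ 4.57°
pole (1 + j2·0.5) = 1 + j1 → |·| ≈ 1.4142, ∠ ≈ 45.00°
|H| = 62.5 · 1.0032 / (1.4142) ≈ 44.336
Gain = 20 log₁₀(44.336) ≈ 32.94 dB
∠H = (4.57°) − (45.00°) = -40.43°

At ω = 20 rad/s:
zero (1 + j20·0.04) = 1 + j0.8 → |·| ≈ 1.2806, ∠ ≈ 38.66°
pole (1 + j20·0.5) = 1 + j10 → |·| ≈ 10.05, ∠ ≈ 84.29°
|H| = 62.5 · 1.2806 / (10.05) ≈ 7.9639
Gain = 20 log₁₀(7.9639) ≈ 18.02 dB
∠H = (38.66°) − (84.29°) = -45.63°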